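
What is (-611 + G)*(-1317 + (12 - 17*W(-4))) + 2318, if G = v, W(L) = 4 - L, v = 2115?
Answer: -2164946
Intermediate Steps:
G = 2115
(-611 + G)*(-1317 + (12 - 17*W(-4))) + 2318 = (-611 + 2115)*(-1317 + (12 - 17*(4 - 1*(-4)))) + 2318 = 1504*(-1317 + (12 - 17*(4 + 4))) + 2318 = 1504*(-1317 + (12 - 17*8)) + 2318 = 1504*(-1317 + (12 - 136)) + 2318 = 1504*(-1317 - 124) + 2318 = 1504*(-1441) + 2318 = -2167264 + 2318 = -2164946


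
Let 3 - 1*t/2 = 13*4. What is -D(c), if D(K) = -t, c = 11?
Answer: -98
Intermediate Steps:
t = -98 (t = 6 - 26*4 = 6 - 2*52 = 6 - 104 = -98)
D(K) = 98 (D(K) = -1*(-98) = 98)
-D(c) = -1*98 = -98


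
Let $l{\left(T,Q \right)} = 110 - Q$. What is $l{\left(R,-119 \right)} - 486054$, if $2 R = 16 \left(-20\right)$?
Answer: $-485825$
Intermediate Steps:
$R = -160$ ($R = \frac{16 \left(-20\right)}{2} = \frac{1}{2} \left(-320\right) = -160$)
$l{\left(R,-119 \right)} - 486054 = \left(110 - -119\right) - 486054 = \left(110 + 119\right) - 486054 = 229 - 486054 = -485825$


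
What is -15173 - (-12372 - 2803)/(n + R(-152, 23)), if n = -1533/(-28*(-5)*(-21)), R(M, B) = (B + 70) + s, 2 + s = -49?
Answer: -88200369/5953 ≈ -14816.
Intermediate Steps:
s = -51 (s = -2 - 49 = -51)
R(M, B) = 19 + B (R(M, B) = (B + 70) - 51 = (70 + B) - 51 = 19 + B)
n = 73/140 (n = -1533/(140*(-21)) = -1533/(-2940) = -1533*(-1/2940) = 73/140 ≈ 0.52143)
-15173 - (-12372 - 2803)/(n + R(-152, 23)) = -15173 - (-12372 - 2803)/(73/140 + (19 + 23)) = -15173 - (-15175)/(73/140 + 42) = -15173 - (-15175)/5953/140 = -15173 - (-15175)*140/5953 = -15173 - 1*(-2124500/5953) = -15173 + 2124500/5953 = -88200369/5953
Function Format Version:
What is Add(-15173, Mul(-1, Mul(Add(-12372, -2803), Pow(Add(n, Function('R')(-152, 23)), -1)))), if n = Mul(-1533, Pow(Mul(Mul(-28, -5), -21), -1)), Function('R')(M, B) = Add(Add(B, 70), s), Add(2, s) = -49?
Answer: Rational(-88200369, 5953) ≈ -14816.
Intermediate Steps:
s = -51 (s = Add(-2, -49) = -51)
Function('R')(M, B) = Add(19, B) (Function('R')(M, B) = Add(Add(B, 70), -51) = Add(Add(70, B), -51) = Add(19, B))
n = Rational(73, 140) (n = Mul(-1533, Pow(Mul(140, -21), -1)) = Mul(-1533, Pow(-2940, -1)) = Mul(-1533, Rational(-1, 2940)) = Rational(73, 140) ≈ 0.52143)
Add(-15173, Mul(-1, Mul(Add(-12372, -2803), Pow(Add(n, Function('R')(-152, 23)), -1)))) = Add(-15173, Mul(-1, Mul(Add(-12372, -2803), Pow(Add(Rational(73, 140), Add(19, 23)), -1)))) = Add(-15173, Mul(-1, Mul(-15175, Pow(Add(Rational(73, 140), 42), -1)))) = Add(-15173, Mul(-1, Mul(-15175, Pow(Rational(5953, 140), -1)))) = Add(-15173, Mul(-1, Mul(-15175, Rational(140, 5953)))) = Add(-15173, Mul(-1, Rational(-2124500, 5953))) = Add(-15173, Rational(2124500, 5953)) = Rational(-88200369, 5953)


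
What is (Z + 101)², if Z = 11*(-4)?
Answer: 3249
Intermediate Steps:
Z = -44
(Z + 101)² = (-44 + 101)² = 57² = 3249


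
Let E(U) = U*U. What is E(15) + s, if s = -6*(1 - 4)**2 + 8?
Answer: 179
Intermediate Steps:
E(U) = U**2
s = -46 (s = -6*(-3)**2 + 8 = -6*9 + 8 = -54 + 8 = -46)
E(15) + s = 15**2 - 46 = 225 - 46 = 179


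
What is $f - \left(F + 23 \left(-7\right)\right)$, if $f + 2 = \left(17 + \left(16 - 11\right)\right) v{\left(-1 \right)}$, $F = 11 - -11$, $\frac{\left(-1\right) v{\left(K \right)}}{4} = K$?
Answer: $225$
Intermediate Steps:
$v{\left(K \right)} = - 4 K$
$F = 22$ ($F = 11 + 11 = 22$)
$f = 86$ ($f = -2 + \left(17 + \left(16 - 11\right)\right) \left(\left(-4\right) \left(-1\right)\right) = -2 + \left(17 + \left(16 - 11\right)\right) 4 = -2 + \left(17 + 5\right) 4 = -2 + 22 \cdot 4 = -2 + 88 = 86$)
$f - \left(F + 23 \left(-7\right)\right) = 86 - \left(22 + 23 \left(-7\right)\right) = 86 - \left(22 - 161\right) = 86 - -139 = 86 + 139 = 225$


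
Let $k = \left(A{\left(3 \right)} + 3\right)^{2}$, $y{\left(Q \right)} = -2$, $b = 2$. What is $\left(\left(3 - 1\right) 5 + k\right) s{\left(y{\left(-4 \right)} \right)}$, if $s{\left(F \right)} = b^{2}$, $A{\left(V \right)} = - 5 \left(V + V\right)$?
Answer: $2956$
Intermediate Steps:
$A{\left(V \right)} = - 10 V$ ($A{\left(V \right)} = - 5 \cdot 2 V = - 10 V$)
$s{\left(F \right)} = 4$ ($s{\left(F \right)} = 2^{2} = 4$)
$k = 729$ ($k = \left(\left(-10\right) 3 + 3\right)^{2} = \left(-30 + 3\right)^{2} = \left(-27\right)^{2} = 729$)
$\left(\left(3 - 1\right) 5 + k\right) s{\left(y{\left(-4 \right)} \right)} = \left(\left(3 - 1\right) 5 + 729\right) 4 = \left(2 \cdot 5 + 729\right) 4 = \left(10 + 729\right) 4 = 739 \cdot 4 = 2956$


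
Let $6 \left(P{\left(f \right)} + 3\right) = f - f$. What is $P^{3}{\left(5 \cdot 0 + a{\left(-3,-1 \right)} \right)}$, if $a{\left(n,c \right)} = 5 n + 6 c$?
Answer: $-27$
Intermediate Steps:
$P{\left(f \right)} = -3$ ($P{\left(f \right)} = -3 + \frac{f - f}{6} = -3 + \frac{1}{6} \cdot 0 = -3 + 0 = -3$)
$P^{3}{\left(5 \cdot 0 + a{\left(-3,-1 \right)} \right)} = \left(-3\right)^{3} = -27$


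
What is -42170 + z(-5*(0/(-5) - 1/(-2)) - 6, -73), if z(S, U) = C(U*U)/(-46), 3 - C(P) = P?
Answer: -967247/23 ≈ -42054.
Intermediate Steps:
C(P) = 3 - P
z(S, U) = -3/46 + U²/46 (z(S, U) = (3 - U*U)/(-46) = (3 - U²)*(-1/46) = -3/46 + U²/46)
-42170 + z(-5*(0/(-5) - 1/(-2)) - 6, -73) = -42170 + (-3/46 + (1/46)*(-73)²) = -42170 + (-3/46 + (1/46)*5329) = -42170 + (-3/46 + 5329/46) = -42170 + 2663/23 = -967247/23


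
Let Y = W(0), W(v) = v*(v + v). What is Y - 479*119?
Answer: -57001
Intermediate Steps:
W(v) = 2*v² (W(v) = v*(2*v) = 2*v²)
Y = 0 (Y = 2*0² = 2*0 = 0)
Y - 479*119 = 0 - 479*119 = 0 - 57001 = -57001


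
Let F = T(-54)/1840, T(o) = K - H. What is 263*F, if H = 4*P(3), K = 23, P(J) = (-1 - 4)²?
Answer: -20251/1840 ≈ -11.006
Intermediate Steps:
P(J) = 25 (P(J) = (-5)² = 25)
H = 100 (H = 4*25 = 100)
T(o) = -77 (T(o) = 23 - 1*100 = 23 - 100 = -77)
F = -77/1840 ≈ -0.041848
263*F = 263*(-77/1840) = -20251/1840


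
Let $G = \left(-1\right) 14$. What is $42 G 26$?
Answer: $-15288$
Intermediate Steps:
$G = -14$
$42 G 26 = 42 \left(-14\right) 26 = \left(-588\right) 26 = -15288$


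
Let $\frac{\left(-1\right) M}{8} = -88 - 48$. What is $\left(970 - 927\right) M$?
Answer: $46784$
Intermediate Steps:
$M = 1088$ ($M = - 8 \left(-88 - 48\right) = \left(-8\right) \left(-136\right) = 1088$)
$\left(970 - 927\right) M = \left(970 - 927\right) 1088 = 43 \cdot 1088 = 46784$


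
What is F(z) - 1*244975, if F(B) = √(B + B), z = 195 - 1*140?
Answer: -244975 + √110 ≈ -2.4496e+5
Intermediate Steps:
z = 55 (z = 195 - 140 = 55)
F(B) = √2*√B (F(B) = √(2*B) = √2*√B)
F(z) - 1*244975 = √2*√55 - 1*244975 = √110 - 244975 = -244975 + √110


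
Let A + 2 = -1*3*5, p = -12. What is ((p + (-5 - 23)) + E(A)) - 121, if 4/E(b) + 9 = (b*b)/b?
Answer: -2095/13 ≈ -161.15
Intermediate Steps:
A = -17 (A = -2 - 1*3*5 = -2 - 3*5 = -2 - 15 = -17)
E(b) = 4/(-9 + b) (E(b) = 4/(-9 + (b*b)/b) = 4/(-9 + b²/b) = 4/(-9 + b))
((p + (-5 - 23)) + E(A)) - 121 = ((-12 + (-5 - 23)) + 4/(-9 - 17)) - 121 = ((-12 - 28) + 4/(-26)) - 121 = (-40 + 4*(-1/26)) - 121 = (-40 - 2/13) - 121 = -522/13 - 121 = -2095/13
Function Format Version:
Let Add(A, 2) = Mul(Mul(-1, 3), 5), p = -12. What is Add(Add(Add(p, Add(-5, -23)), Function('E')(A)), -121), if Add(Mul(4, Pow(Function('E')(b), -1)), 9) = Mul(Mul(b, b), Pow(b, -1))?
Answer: Rational(-2095, 13) ≈ -161.15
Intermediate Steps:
A = -17 (A = Add(-2, Mul(Mul(-1, 3), 5)) = Add(-2, Mul(-3, 5)) = Add(-2, -15) = -17)
Function('E')(b) = Mul(4, Pow(Add(-9, b), -1)) (Function('E')(b) = Mul(4, Pow(Add(-9, Mul(Mul(b, b), Pow(b, -1))), -1)) = Mul(4, Pow(Add(-9, Mul(Pow(b, 2), Pow(b, -1))), -1)) = Mul(4, Pow(Add(-9, b), -1)))
Add(Add(Add(p, Add(-5, -23)), Function('E')(A)), -121) = Add(Add(Add(-12, Add(-5, -23)), Mul(4, Pow(Add(-9, -17), -1))), -121) = Add(Add(Add(-12, -28), Mul(4, Pow(-26, -1))), -121) = Add(Add(-40, Mul(4, Rational(-1, 26))), -121) = Add(Add(-40, Rational(-2, 13)), -121) = Add(Rational(-522, 13), -121) = Rational(-2095, 13)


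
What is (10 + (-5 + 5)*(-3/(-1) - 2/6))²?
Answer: 100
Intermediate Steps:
(10 + (-5 + 5)*(-3/(-1) - 2/6))² = (10 + 0*(-3*(-1) - 2*⅙))² = (10 + 0*(3 - ⅓))² = (10 + 0*(8/3))² = (10 + 0)² = 10² = 100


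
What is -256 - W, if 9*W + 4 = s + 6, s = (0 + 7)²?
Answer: -785/3 ≈ -261.67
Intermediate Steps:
s = 49 (s = 7² = 49)
W = 17/3 (W = -4/9 + (49 + 6)/9 = -4/9 + (⅑)*55 = -4/9 + 55/9 = 17/3 ≈ 5.6667)
-256 - W = -256 - 1*17/3 = -256 - 17/3 = -785/3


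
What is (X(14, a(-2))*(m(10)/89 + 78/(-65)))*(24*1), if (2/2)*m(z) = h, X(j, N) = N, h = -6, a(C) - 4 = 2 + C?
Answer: -54144/445 ≈ -121.67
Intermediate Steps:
a(C) = 6 + C (a(C) = 4 + (2 + C) = 6 + C)
m(z) = -6
(X(14, a(-2))*(m(10)/89 + 78/(-65)))*(24*1) = ((6 - 2)*(-6/89 + 78/(-65)))*(24*1) = (4*(-6*1/89 + 78*(-1/65)))*24 = (4*(-6/89 - 6/5))*24 = (4*(-564/445))*24 = -2256/445*24 = -54144/445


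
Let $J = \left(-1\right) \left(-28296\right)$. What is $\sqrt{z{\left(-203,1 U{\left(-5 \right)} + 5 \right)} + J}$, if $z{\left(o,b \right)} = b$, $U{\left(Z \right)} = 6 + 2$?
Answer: $\sqrt{28309} \approx 168.25$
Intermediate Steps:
$U{\left(Z \right)} = 8$
$J = 28296$
$\sqrt{z{\left(-203,1 U{\left(-5 \right)} + 5 \right)} + J} = \sqrt{\left(1 \cdot 8 + 5\right) + 28296} = \sqrt{\left(8 + 5\right) + 28296} = \sqrt{13 + 28296} = \sqrt{28309}$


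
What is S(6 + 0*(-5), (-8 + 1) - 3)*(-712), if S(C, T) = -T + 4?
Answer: -9968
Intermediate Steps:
S(C, T) = 4 - T
S(6 + 0*(-5), (-8 + 1) - 3)*(-712) = (4 - ((-8 + 1) - 3))*(-712) = (4 - (-7 - 3))*(-712) = (4 - 1*(-10))*(-712) = (4 + 10)*(-712) = 14*(-712) = -9968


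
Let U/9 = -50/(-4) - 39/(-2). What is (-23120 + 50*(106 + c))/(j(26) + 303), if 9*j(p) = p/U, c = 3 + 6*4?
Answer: -21345120/392701 ≈ -54.355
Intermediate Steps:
U = 288 (U = 9*(-50/(-4) - 39/(-2)) = 9*(-50*(-¼) - 39*(-½)) = 9*(25/2 + 39/2) = 9*32 = 288)
c = 27 (c = 3 + 24 = 27)
j(p) = p/2592 (j(p) = (p/288)/9 = p/2592)
(-23120 + 50*(106 + c))/(j(26) + 303) = (-23120 + 50*(106 + 27))/((1/2592)*26 + 303) = (-23120 + 50*133)/(13/1296 + 303) = (-23120 + 6650)/(392701/1296) = -16470*1296/392701 = -21345120/392701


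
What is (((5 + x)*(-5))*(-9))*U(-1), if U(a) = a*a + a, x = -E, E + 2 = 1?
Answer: 0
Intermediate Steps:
E = -1 (E = -2 + 1 = -1)
x = 1 (x = -1*(-1) = 1)
U(a) = a + a² (U(a) = a² + a = a + a²)
(((5 + x)*(-5))*(-9))*U(-1) = (((5 + 1)*(-5))*(-9))*(-(1 - 1)) = ((6*(-5))*(-9))*(-1*0) = -30*(-9)*0 = 270*0 = 0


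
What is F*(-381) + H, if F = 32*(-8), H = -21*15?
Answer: 97221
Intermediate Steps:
H = -315
F = -256
F*(-381) + H = -256*(-381) - 315 = 97536 - 315 = 97221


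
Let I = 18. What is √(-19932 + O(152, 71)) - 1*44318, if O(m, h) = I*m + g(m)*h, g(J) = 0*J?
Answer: -44318 + 2*I*√4299 ≈ -44318.0 + 131.13*I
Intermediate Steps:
g(J) = 0
O(m, h) = 18*m (O(m, h) = 18*m + 0*h = 18*m + 0 = 18*m)
√(-19932 + O(152, 71)) - 1*44318 = √(-19932 + 18*152) - 1*44318 = √(-19932 + 2736) - 44318 = √(-17196) - 44318 = 2*I*√4299 - 44318 = -44318 + 2*I*√4299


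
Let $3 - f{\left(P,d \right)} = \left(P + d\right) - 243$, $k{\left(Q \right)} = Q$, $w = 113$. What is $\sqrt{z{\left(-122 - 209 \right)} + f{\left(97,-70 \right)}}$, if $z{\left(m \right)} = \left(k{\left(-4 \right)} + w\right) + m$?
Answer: $i \sqrt{3} \approx 1.732 i$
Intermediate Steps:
$f{\left(P,d \right)} = 246 - P - d$ ($f{\left(P,d \right)} = 3 - \left(\left(P + d\right) - 243\right) = 3 - \left(-243 + P + d\right) = 246 - P - d$)
$z{\left(m \right)} = 109 + m$ ($z{\left(m \right)} = \left(-4 + 113\right) + m = 109 + m$)
$\sqrt{z{\left(-122 - 209 \right)} + f{\left(97,-70 \right)}} = \sqrt{\left(109 - 331\right) - -219} = \sqrt{\left(109 - 331\right) + \left(246 - 97 + 70\right)} = \sqrt{-222 + 219} = \sqrt{-3} = i \sqrt{3}$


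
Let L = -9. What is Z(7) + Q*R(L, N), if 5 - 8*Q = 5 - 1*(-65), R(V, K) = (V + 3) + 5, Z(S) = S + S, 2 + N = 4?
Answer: 177/8 ≈ 22.125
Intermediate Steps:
N = 2 (N = -2 + 4 = 2)
Z(S) = 2*S
R(V, K) = 8 + V (R(V, K) = (3 + V) + 5 = 8 + V)
Q = -65/8 (Q = 5/8 - (5 - 1*(-65))/8 = 5/8 - (5 + 65)/8 = 5/8 - ⅛*70 = 5/8 - 35/4 = -65/8 ≈ -8.1250)
Z(7) + Q*R(L, N) = 2*7 - 65*(8 - 9)/8 = 14 - 65/8*(-1) = 14 + 65/8 = 177/8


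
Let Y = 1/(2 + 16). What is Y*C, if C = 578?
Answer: 289/9 ≈ 32.111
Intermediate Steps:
Y = 1/18 ≈ 0.055556
Y*C = (1/18)*578 = 289/9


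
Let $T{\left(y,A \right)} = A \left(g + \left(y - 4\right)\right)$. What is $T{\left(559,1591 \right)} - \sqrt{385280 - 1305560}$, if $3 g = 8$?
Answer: $\frac{2661743}{3} - 2 i \sqrt{230070} \approx 8.8725 \cdot 10^{5} - 959.31 i$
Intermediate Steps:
$g = \frac{8}{3}$ ($g = \frac{1}{3} \cdot 8 = \frac{8}{3} \approx 2.6667$)
$T{\left(y,A \right)} = A \left(- \frac{4}{3} + y\right)$ ($T{\left(y,A \right)} = A \left(\frac{8}{3} + \left(y - 4\right)\right) = A \left(\frac{8}{3} + \left(-4 + y\right)\right) = A \left(- \frac{4}{3} + y\right)$)
$T{\left(559,1591 \right)} - \sqrt{385280 - 1305560} = \frac{1}{3} \cdot 1591 \left(-4 + 3 \cdot 559\right) - \sqrt{385280 - 1305560} = \frac{1}{3} \cdot 1591 \left(-4 + 1677\right) - \sqrt{-920280} = \frac{1}{3} \cdot 1591 \cdot 1673 - 2 i \sqrt{230070} = \frac{2661743}{3} - 2 i \sqrt{230070}$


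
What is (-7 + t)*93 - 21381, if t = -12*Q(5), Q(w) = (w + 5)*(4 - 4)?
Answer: -22032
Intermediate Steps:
Q(w) = 0 (Q(w) = (5 + w)*0 = 0)
t = 0 (t = -12*0 = 0)
(-7 + t)*93 - 21381 = (-7 + 0)*93 - 21381 = -7*93 - 21381 = -651 - 21381 = -22032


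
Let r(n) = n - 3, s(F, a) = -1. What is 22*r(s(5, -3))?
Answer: -88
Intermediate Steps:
r(n) = -3 + n
22*r(s(5, -3)) = 22*(-3 - 1) = 22*(-4) = -88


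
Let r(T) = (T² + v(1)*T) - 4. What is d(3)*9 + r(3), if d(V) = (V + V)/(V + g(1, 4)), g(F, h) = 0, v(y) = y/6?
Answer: 47/2 ≈ 23.500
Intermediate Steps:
v(y) = y/6 (v(y) = y*(⅙) = y/6)
d(V) = 2 (d(V) = (V + V)/(V + 0) = (2*V)/V = 2)
r(T) = -4 + T² + T/6 (r(T) = (T² + ((⅙)*1)*T) - 4 = (T² + T/6) - 4 = -4 + T² + T/6)
d(3)*9 + r(3) = 2*9 + (-4 + 3² + (⅙)*3) = 18 + (-4 + 9 + ½) = 18 + 11/2 = 47/2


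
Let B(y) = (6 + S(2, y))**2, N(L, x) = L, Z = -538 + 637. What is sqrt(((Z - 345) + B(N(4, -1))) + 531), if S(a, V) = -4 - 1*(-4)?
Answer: sqrt(321) ≈ 17.916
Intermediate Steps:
Z = 99
S(a, V) = 0 (S(a, V) = -4 + 4 = 0)
B(y) = 36 (B(y) = (6 + 0)**2 = 6**2 = 36)
sqrt(((Z - 345) + B(N(4, -1))) + 531) = sqrt(((99 - 345) + 36) + 531) = sqrt((-246 + 36) + 531) = sqrt(-210 + 531) = sqrt(321)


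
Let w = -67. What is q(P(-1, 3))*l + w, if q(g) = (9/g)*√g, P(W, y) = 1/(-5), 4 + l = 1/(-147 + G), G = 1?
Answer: -67 + 5265*I*√5/146 ≈ -67.0 + 80.636*I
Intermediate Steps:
l = -585/146 (l = -4 + 1/(-147 + 1) = -4 + 1/(-146) = -4 - 1/146 = -585/146 ≈ -4.0069)
P(W, y) = -⅕
q(g) = 9/√g
q(P(-1, 3))*l + w = (9/√(-⅕))*(-585/146) - 67 = (9*(-I*√5))*(-585/146) - 67 = -9*I*√5*(-585/146) - 67 = 5265*I*√5/146 - 67 = -67 + 5265*I*√5/146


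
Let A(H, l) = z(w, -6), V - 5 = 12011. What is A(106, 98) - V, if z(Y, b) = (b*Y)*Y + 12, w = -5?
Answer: -12154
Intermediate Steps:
V = 12016 (V = 5 + 12011 = 12016)
z(Y, b) = 12 + b*Y² (z(Y, b) = (Y*b)*Y + 12 = b*Y² + 12 = 12 + b*Y²)
A(H, l) = -138 (A(H, l) = 12 - 6*(-5)² = 12 - 6*25 = 12 - 150 = -138)
A(106, 98) - V = -138 - 1*12016 = -138 - 12016 = -12154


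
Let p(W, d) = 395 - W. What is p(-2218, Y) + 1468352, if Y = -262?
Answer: 1470965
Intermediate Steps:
p(-2218, Y) + 1468352 = (395 - 1*(-2218)) + 1468352 = (395 + 2218) + 1468352 = 2613 + 1468352 = 1470965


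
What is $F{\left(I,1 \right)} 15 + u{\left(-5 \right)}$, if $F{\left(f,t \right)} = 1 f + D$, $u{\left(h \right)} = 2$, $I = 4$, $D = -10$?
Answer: $-88$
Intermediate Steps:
$F{\left(f,t \right)} = -10 + f$ ($F{\left(f,t \right)} = 1 f - 10 = f - 10 = -10 + f$)
$F{\left(I,1 \right)} 15 + u{\left(-5 \right)} = \left(-10 + 4\right) 15 + 2 = \left(-6\right) 15 + 2 = -90 + 2 = -88$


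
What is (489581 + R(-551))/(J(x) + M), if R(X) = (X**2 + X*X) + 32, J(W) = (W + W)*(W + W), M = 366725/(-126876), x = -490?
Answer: 27831899988/24370268735 ≈ 1.1420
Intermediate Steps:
M = -366725/126876 (M = 366725*(-1/126876) = -366725/126876 ≈ -2.8904)
J(W) = 4*W**2 (J(W) = (2*W)*(2*W) = 4*W**2)
R(X) = 32 + 2*X**2 (R(X) = (X**2 + X**2) + 32 = 2*X**2 + 32 = 32 + 2*X**2)
(489581 + R(-551))/(J(x) + M) = (489581 + (32 + 2*(-551)**2))/(4*(-490)**2 - 366725/126876) = (489581 + (32 + 2*303601))/(4*240100 - 366725/126876) = (489581 + (32 + 607202))/(960400 - 366725/126876) = (489581 + 607234)/(121851343675/126876) = 1096815*(126876/121851343675) = 27831899988/24370268735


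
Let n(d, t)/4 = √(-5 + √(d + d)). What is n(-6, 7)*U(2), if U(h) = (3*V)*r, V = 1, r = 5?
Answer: 60*√(-5 + 2*I*√3) ≈ 44.147 + 141.24*I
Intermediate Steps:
n(d, t) = 4*√(-5 + √2*√d) (n(d, t) = 4*√(-5 + √(d + d)) = 4*√(-5 + √(2*d)) = 4*√(-5 + √2*√d))
U(h) = 15 (U(h) = (3*1)*5 = 3*5 = 15)
n(-6, 7)*U(2) = (4*√(-5 + √2*√(-6)))*15 = (4*√(-5 + √2*(I*√6)))*15 = (4*√(-5 + 2*I*√3))*15 = 60*√(-5 + 2*I*√3)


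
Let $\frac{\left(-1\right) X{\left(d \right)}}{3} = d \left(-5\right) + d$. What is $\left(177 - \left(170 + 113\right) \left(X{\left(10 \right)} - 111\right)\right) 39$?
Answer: $-92430$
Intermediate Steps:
$X{\left(d \right)} = 12 d$ ($X{\left(d \right)} = - 3 \left(d \left(-5\right) + d\right) = - 3 \left(- 5 d + d\right) = - 3 \left(- 4 d\right) = 12 d$)
$\left(177 - \left(170 + 113\right) \left(X{\left(10 \right)} - 111\right)\right) 39 = \left(177 - \left(170 + 113\right) \left(12 \cdot 10 - 111\right)\right) 39 = \left(177 - 283 \left(120 - 111\right)\right) 39 = \left(177 - 283 \cdot 9\right) 39 = \left(177 - 2547\right) 39 = \left(-2370\right) 39 = -92430$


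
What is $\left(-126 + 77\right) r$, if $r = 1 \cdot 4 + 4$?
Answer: $-392$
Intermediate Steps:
$r = 8$ ($r = 4 + 4 = 8$)
$\left(-126 + 77\right) r = \left(-126 + 77\right) 8 = \left(-49\right) 8 = -392$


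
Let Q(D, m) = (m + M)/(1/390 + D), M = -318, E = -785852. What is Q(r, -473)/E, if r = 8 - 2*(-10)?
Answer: 154245/4291144846 ≈ 3.5945e-5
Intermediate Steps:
r = 28 (r = 8 + 20 = 28)
Q(D, m) = (-318 + m)/(1/390 + D) (Q(D, m) = (m - 318)/(1/390 + D) = (-318 + m)/(1/390 + D))
Q(r, -473)/E = (390*(-318 - 473)/(1 + 390*28))/(-785852) = (390*(-791)/(1 + 10920))*(-1/785852) = (390*(-791)/10921)*(-1/785852) = (390*(1/10921)*(-791))*(-1/785852) = -308490/10921*(-1/785852) = 154245/4291144846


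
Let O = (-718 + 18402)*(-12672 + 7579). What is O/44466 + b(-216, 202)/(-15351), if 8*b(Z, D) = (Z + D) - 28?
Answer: -131674440511/65009292 ≈ -2025.5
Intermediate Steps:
b(Z, D) = -7/2 + D/8 + Z/8 (b(Z, D) = ((Z + D) - 28)/8 = ((D + Z) - 28)/8 = (-28 + D + Z)/8 = -7/2 + D/8 + Z/8)
O = -90064612 (O = 17684*(-5093) = -90064612)
O/44466 + b(-216, 202)/(-15351) = -90064612/44466 + (-7/2 + (1/8)*202 + (1/8)*(-216))/(-15351) = -90064612*1/44466 + (-7/2 + 101/4 - 27)*(-1/15351) = -45032306/22233 - 21/4*(-1/15351) = -45032306/22233 + 1/2924 = -131674440511/65009292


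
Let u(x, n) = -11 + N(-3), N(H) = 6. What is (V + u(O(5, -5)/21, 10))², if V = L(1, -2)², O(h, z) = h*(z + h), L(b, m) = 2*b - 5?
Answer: 16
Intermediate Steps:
L(b, m) = -5 + 2*b
O(h, z) = h*(h + z)
V = 9 (V = (-5 + 2*1)² = (-5 + 2)² = (-3)² = 9)
u(x, n) = -5 (u(x, n) = -11 + 6 = -5)
(V + u(O(5, -5)/21, 10))² = (9 - 5)² = 4² = 16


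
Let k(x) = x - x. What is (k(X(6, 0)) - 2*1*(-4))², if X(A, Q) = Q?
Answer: 64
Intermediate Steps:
k(x) = 0
(k(X(6, 0)) - 2*1*(-4))² = (0 - 2*1*(-4))² = (0 - 2*(-4))² = (0 + 8)² = 8² = 64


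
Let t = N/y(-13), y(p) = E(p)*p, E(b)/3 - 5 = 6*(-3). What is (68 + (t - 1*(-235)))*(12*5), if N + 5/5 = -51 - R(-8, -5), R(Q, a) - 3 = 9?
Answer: 3071140/169 ≈ 18172.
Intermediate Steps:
E(b) = -39 (E(b) = 15 + 3*(6*(-3)) = 15 + 3*(-18) = 15 - 54 = -39)
R(Q, a) = 12 (R(Q, a) = 3 + 9 = 12)
y(p) = -39*p
N = -64 (N = -1 + (-51 - 1*12) = -1 + (-51 - 12) = -1 - 63 = -64)
t = -64/507 (t = -64/((-39*(-13))) = -64/507 ≈ -0.12623)
(68 + (t - 1*(-235)))*(12*5) = (68 + (-64/507 - 1*(-235)))*(12*5) = (68 + (-64/507 + 235))*60 = (68 + 119081/507)*60 = (153557/507)*60 = 3071140/169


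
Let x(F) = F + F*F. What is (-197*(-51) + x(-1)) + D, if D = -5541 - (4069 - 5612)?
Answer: 6049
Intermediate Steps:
x(F) = F + F²
D = -3998 (D = -5541 - 1*(-1543) = -5541 + 1543 = -3998)
(-197*(-51) + x(-1)) + D = (-197*(-51) - (1 - 1)) - 3998 = (10047 - 1*0) - 3998 = (10047 + 0) - 3998 = 10047 - 3998 = 6049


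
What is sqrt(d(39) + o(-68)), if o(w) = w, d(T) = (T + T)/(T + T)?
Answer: I*sqrt(67) ≈ 8.1853*I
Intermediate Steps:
d(T) = 1 (d(T) = (2*T)/((2*T)) = (2*T)*(1/(2*T)) = 1)
sqrt(d(39) + o(-68)) = sqrt(1 - 68) = sqrt(-67) = I*sqrt(67)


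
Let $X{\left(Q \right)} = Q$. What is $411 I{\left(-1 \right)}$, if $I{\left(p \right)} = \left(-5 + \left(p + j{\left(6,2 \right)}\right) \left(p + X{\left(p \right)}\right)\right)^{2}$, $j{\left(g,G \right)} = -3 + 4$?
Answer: $10275$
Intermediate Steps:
$j{\left(g,G \right)} = 1$
$I{\left(p \right)} = \left(-5 + 2 p \left(1 + p\right)\right)^{2}$ ($I{\left(p \right)} = \left(-5 + \left(p + 1\right) \left(p + p\right)\right)^{2} = \left(-5 + \left(1 + p\right) 2 p\right)^{2} = \left(-5 + 2 p \left(1 + p\right)\right)^{2}$)
$411 I{\left(-1 \right)} = 411 \left(-5 + 2 \left(-1\right) + 2 \left(-1\right)^{2}\right)^{2} = 411 \left(-5 - 2 + 2 \cdot 1\right)^{2} = 411 \left(-5 - 2 + 2\right)^{2} = 411 \left(-5\right)^{2} = 411 \cdot 25 = 10275$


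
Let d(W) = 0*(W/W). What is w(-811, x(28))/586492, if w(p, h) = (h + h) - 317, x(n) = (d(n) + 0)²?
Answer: -317/586492 ≈ -0.00054050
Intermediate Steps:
d(W) = 0 (d(W) = 0*1 = 0)
x(n) = 0 (x(n) = (0 + 0)² = 0² = 0)
w(p, h) = -317 + 2*h (w(p, h) = 2*h - 317 = -317 + 2*h)
w(-811, x(28))/586492 = (-317 + 2*0)/586492 = (-317 + 0)*(1/586492) = -317*1/586492 = -317/586492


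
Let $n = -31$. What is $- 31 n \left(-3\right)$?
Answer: $-2883$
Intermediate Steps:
$- 31 n \left(-3\right) = \left(-31\right) \left(-31\right) \left(-3\right) = 961 \left(-3\right) = -2883$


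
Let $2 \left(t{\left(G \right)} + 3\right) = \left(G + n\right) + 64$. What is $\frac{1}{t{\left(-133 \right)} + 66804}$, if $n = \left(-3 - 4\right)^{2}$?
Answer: $\frac{1}{66791} \approx 1.4972 \cdot 10^{-5}$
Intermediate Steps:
$n = 49$ ($n = \left(-7\right)^{2} = 49$)
$t{\left(G \right)} = \frac{107}{2} + \frac{G}{2}$ ($t{\left(G \right)} = -3 + \frac{\left(G + 49\right) + 64}{2} = -3 + \frac{\left(49 + G\right) + 64}{2} = -3 + \frac{113 + G}{2} = -3 + \left(\frac{113}{2} + \frac{G}{2}\right) = \frac{107}{2} + \frac{G}{2}$)
$\frac{1}{t{\left(-133 \right)} + 66804} = \frac{1}{\left(\frac{107}{2} + \frac{1}{2} \left(-133\right)\right) + 66804} = \frac{1}{\left(\frac{107}{2} - \frac{133}{2}\right) + 66804} = \frac{1}{-13 + 66804} = \frac{1}{66791}$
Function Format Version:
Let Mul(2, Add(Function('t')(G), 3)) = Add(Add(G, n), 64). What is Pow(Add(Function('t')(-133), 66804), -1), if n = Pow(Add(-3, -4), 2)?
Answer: Rational(1, 66791) ≈ 1.4972e-5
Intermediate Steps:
n = 49 (n = Pow(-7, 2) = 49)
Function('t')(G) = Add(Rational(107, 2), Mul(Rational(1, 2), G)) (Function('t')(G) = Add(-3, Mul(Rational(1, 2), Add(Add(G, 49), 64))) = Add(-3, Mul(Rational(1, 2), Add(Add(49, G), 64))) = Add(-3, Mul(Rational(1, 2), Add(113, G))) = Add(-3, Add(Rational(113, 2), Mul(Rational(1, 2), G))) = Add(Rational(107, 2), Mul(Rational(1, 2), G)))
Pow(Add(Function('t')(-133), 66804), -1) = Pow(Add(Add(Rational(107, 2), Mul(Rational(1, 2), -133)), 66804), -1) = Pow(Add(Add(Rational(107, 2), Rational(-133, 2)), 66804), -1) = Pow(Add(-13, 66804), -1) = Pow(66791, -1) = Rational(1, 66791)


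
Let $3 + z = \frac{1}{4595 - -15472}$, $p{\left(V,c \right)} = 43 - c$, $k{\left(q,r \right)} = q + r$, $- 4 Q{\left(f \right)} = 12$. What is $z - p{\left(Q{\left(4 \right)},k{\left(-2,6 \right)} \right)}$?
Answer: $- \frac{842813}{20067} \approx -42.0$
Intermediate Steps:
$Q{\left(f \right)} = -3$ ($Q{\left(f \right)} = \left(- \frac{1}{4}\right) 12 = -3$)
$z = - \frac{60200}{20067}$ ($z = -3 + \frac{1}{4595 - -15472} = -3 + \frac{1}{4595 + 15472} = -3 + \frac{1}{20067} = - \frac{60200}{20067} \approx -3.0$)
$z - p{\left(Q{\left(4 \right)},k{\left(-2,6 \right)} \right)} = - \frac{60200}{20067} - \left(43 - \left(-2 + 6\right)\right) = - \frac{60200}{20067} - \left(43 - 4\right) = - \frac{60200}{20067} - 39 = - \frac{842813}{20067}$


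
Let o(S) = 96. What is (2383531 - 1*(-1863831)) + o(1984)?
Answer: 4247458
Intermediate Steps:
(2383531 - 1*(-1863831)) + o(1984) = (2383531 - 1*(-1863831)) + 96 = (2383531 + 1863831) + 96 = 4247362 + 96 = 4247458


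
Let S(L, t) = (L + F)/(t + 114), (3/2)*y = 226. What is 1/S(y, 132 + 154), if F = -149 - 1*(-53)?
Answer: 300/41 ≈ 7.3171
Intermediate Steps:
y = 452/3 (y = (⅔)*226 = 452/3 ≈ 150.67)
F = -96 (F = -149 + 53 = -96)
S(L, t) = (-96 + L)/(114 + t) (S(L, t) = (L - 96)/(t + 114) = (-96 + L)/(114 + t))
1/S(y, 132 + 154) = 1/((-96 + 452/3)/(114 + (132 + 154))) = 1/((164/3)/(114 + 286)) = 1/((164/3)/400) = 1/((1/400)*(164/3)) = 1/(41/300) = 300/41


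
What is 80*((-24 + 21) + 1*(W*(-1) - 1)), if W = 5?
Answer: -720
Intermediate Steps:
80*((-24 + 21) + 1*(W*(-1) - 1)) = 80*((-24 + 21) + 1*(5*(-1) - 1)) = 80*(-3 + 1*(-5 - 1)) = 80*(-3 + 1*(-6)) = 80*(-3 - 6) = 80*(-9) = -720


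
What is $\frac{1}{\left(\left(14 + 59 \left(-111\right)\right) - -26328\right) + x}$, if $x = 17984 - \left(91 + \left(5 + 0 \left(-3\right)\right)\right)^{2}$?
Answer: $\frac{1}{28561} \approx 3.5013 \cdot 10^{-5}$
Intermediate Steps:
$x = 8768$ ($x = 17984 - \left(91 + \left(5 + 0\right)\right)^{2} = 17984 - \left(91 + 5\right)^{2} = 17984 - 96^{2} = 17984 - 9216 = 8768$)
$\frac{1}{\left(\left(14 + 59 \left(-111\right)\right) - -26328\right) + x} = \frac{1}{\left(\left(14 + 59 \left(-111\right)\right) - -26328\right) + 8768} = \frac{1}{\left(\left(14 - 6549\right) + 26328\right) + 8768} = \frac{1}{\left(-6535 + 26328\right) + 8768} = \frac{1}{19793 + 8768} = \frac{1}{28561}$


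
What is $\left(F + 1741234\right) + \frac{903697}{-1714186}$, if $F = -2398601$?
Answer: $- \frac{1126850211959}{1714186} \approx -6.5737 \cdot 10^{5}$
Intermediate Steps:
$\left(F + 1741234\right) + \frac{903697}{-1714186} = \left(-2398601 + 1741234\right) + \frac{903697}{-1714186} = -657367 + 903697 \left(- \frac{1}{1714186}\right) = -657367 - \frac{903697}{1714186} = - \frac{1126850211959}{1714186}$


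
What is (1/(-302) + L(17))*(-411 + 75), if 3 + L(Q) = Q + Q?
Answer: -1572648/151 ≈ -10415.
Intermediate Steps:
L(Q) = -3 + 2*Q (L(Q) = -3 + (Q + Q) = -3 + 2*Q)
(1/(-302) + L(17))*(-411 + 75) = (1/(-302) + (-3 + 2*17))*(-411 + 75) = (-1/302 + (-3 + 34))*(-336) = (-1/302 + 31)*(-336) = (9361/302)*(-336) = -1572648/151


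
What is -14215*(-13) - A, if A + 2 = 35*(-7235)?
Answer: 438022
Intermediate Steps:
A = -253227 (A = -2 + 35*(-7235) = -2 - 253225 = -253227)
-14215*(-13) - A = -14215*(-13) - 1*(-253227) = 184795 + 253227 = 438022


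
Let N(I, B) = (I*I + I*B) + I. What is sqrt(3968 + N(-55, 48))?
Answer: sqrt(4298) ≈ 65.559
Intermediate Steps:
N(I, B) = I + I**2 + B*I (N(I, B) = (I**2 + B*I) + I = I + I**2 + B*I)
sqrt(3968 + N(-55, 48)) = sqrt(3968 - 55*(1 + 48 - 55)) = sqrt(3968 - 55*(-6)) = sqrt(3968 + 330) = sqrt(4298)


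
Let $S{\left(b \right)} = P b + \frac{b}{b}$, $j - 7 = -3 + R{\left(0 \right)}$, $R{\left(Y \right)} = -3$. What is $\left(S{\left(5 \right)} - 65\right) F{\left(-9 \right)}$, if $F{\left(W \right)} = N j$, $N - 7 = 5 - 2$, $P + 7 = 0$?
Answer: $-990$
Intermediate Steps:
$P = -7$ ($P = -7 + 0 = -7$)
$j = 1$ ($j = 7 - 6 = 1$)
$N = 10$ ($N = 7 + \left(5 - 2\right) = 7 + 3 = 10$)
$S{\left(b \right)} = 1 - 7 b$ ($S{\left(b \right)} = - 7 b + \frac{b}{b} = - 7 b + 1 = 1 - 7 b$)
$F{\left(W \right)} = 10$ ($F{\left(W \right)} = 10 \cdot 1 = 10$)
$\left(S{\left(5 \right)} - 65\right) F{\left(-9 \right)} = \left(\left(1 - 35\right) - 65\right) 10 = \left(-34 - 65\right) 10 = \left(-99\right) 10 = -990$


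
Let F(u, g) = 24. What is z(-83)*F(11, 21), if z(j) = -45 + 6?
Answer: -936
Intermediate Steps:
z(j) = -39
z(-83)*F(11, 21) = -39*24 = -936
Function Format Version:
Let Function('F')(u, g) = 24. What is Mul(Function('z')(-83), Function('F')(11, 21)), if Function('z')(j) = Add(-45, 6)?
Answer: -936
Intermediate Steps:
Function('z')(j) = -39
Mul(Function('z')(-83), Function('F')(11, 21)) = Mul(-39, 24) = -936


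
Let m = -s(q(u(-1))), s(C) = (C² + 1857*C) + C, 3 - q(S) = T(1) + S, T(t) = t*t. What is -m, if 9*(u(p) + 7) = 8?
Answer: 1226035/81 ≈ 15136.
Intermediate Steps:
T(t) = t²
u(p) = -55/9 (u(p) = -7 + (⅑)*8 = -7 + 8/9 = -55/9)
q(S) = 2 - S (q(S) = 3 - (1² + S) = 3 - (1 + S) = 3 + (-1 - S) = 2 - S)
s(C) = C² + 1858*C
m = -1226035/81 (m = -(2 - 1*(-55/9))*(1858 + (2 - 1*(-55/9))) = -(2 + 55/9)*(1858 + (2 + 55/9)) = -73*(1858 + 73/9)/9 = -73*16795/(9*9) = -1*1226035/81 = -1226035/81 ≈ -15136.)
-m = -1*(-1226035/81) = 1226035/81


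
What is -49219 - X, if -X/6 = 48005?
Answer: 238811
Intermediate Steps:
X = -288030 (X = -6*48005 = -288030)
-49219 - X = -49219 - 1*(-288030) = -49219 + 288030 = 238811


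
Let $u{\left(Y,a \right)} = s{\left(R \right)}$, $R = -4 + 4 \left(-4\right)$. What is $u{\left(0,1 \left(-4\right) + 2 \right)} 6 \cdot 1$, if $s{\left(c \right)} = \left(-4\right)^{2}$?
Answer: $96$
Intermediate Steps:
$R = -20$ ($R = -4 - 16 = -20$)
$s{\left(c \right)} = 16$
$u{\left(Y,a \right)} = 16$
$u{\left(0,1 \left(-4\right) + 2 \right)} 6 \cdot 1 = 16 \cdot 6 \cdot 1 = 96 \cdot 1 = 96$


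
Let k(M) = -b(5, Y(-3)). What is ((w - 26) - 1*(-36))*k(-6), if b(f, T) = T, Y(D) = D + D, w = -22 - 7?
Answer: -114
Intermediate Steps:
w = -29
Y(D) = 2*D
k(M) = 6 (k(M) = -2*(-3) = -1*(-6) = 6)
((w - 26) - 1*(-36))*k(-6) = ((-29 - 26) - 1*(-36))*6 = (-55 + 36)*6 = -19*6 = -114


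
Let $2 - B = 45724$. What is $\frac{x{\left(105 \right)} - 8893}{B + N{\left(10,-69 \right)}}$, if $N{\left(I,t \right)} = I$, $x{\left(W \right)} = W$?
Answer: $\frac{2197}{11428} \approx 0.19225$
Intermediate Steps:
$B = -45722$ ($B = 2 - 45724 = -45722$)
$\frac{x{\left(105 \right)} - 8893}{B + N{\left(10,-69 \right)}} = \frac{105 - 8893}{-45722 + 10} = - \frac{8788}{-45712} = \left(-8788\right) \left(- \frac{1}{45712}\right) = \frac{2197}{11428}$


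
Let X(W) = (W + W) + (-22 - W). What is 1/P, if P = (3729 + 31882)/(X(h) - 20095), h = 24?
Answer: -20093/35611 ≈ -0.56424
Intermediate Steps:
X(W) = -22 + W (X(W) = 2*W + (-22 - W) = -22 + W)
P = -35611/20093 (P = (3729 + 31882)/((-22 + 24) - 20095) = 35611/(2 - 20095) = 35611/(-20093) = 35611*(-1/20093) = -35611/20093 ≈ -1.7723)
1/P = 1/(-35611/20093) = -20093/35611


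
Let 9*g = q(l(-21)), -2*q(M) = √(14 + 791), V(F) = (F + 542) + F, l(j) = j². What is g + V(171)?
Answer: 884 - √805/18 ≈ 882.42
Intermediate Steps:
V(F) = 542 + 2*F (V(F) = (542 + F) + F = 542 + 2*F)
q(M) = -√805/2 (q(M) = -√(14 + 791)/2 = -√805/2)
g = -√805/18 (g = (-√805/2)/9 = -√805/18 ≈ -1.5763)
g + V(171) = -√805/18 + (542 + 2*171) = -√805/18 + (542 + 342) = -√805/18 + 884 = 884 - √805/18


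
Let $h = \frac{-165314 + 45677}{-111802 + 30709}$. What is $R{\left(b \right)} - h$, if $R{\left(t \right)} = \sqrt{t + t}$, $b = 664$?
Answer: $- \frac{39879}{27031} + 4 \sqrt{83} \approx 34.966$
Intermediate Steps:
$R{\left(t \right)} = \sqrt{2} \sqrt{t}$ ($R{\left(t \right)} = \sqrt{2 t} = \sqrt{2} \sqrt{t}$)
$h = \frac{39879}{27031}$ ($h = - \frac{119637}{-81093} = \left(-119637\right) \left(- \frac{1}{81093}\right) = \frac{39879}{27031} \approx 1.4753$)
$R{\left(b \right)} - h = \sqrt{2} \sqrt{664} - \frac{39879}{27031} = \sqrt{2} \cdot 2 \sqrt{166} - \frac{39879}{27031} = 4 \sqrt{83} - \frac{39879}{27031} = - \frac{39879}{27031} + 4 \sqrt{83}$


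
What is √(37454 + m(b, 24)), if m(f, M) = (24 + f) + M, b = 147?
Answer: √37649 ≈ 194.03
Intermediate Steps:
m(f, M) = 24 + M + f
√(37454 + m(b, 24)) = √(37454 + (24 + 24 + 147)) = √(37454 + 195) = √37649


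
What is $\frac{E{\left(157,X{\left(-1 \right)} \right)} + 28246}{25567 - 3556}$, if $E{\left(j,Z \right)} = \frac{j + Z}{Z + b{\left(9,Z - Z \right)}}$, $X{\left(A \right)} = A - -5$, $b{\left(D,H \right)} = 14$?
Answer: $\frac{508589}{396198} \approx 1.2837$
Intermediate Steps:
$X{\left(A \right)} = 5 + A$ ($X{\left(A \right)} = A + 5 = 5 + A$)
$E{\left(j,Z \right)} = \frac{Z + j}{14 + Z}$ ($E{\left(j,Z \right)} = \frac{j + Z}{Z + 14} = \frac{Z + j}{14 + Z}$)
$\frac{E{\left(157,X{\left(-1 \right)} \right)} + 28246}{25567 - 3556} = \frac{\frac{\left(5 - 1\right) + 157}{14 + \left(5 - 1\right)} + 28246}{25567 - 3556} = \frac{\frac{4 + 157}{14 + 4} + 28246}{22011} = \left(\frac{1}{18} \cdot 161 + 28246\right) \frac{1}{22011} = \left(\frac{161}{18} + 28246\right) \frac{1}{22011} = \frac{508589}{18} \cdot \frac{1}{22011} = \frac{508589}{396198}$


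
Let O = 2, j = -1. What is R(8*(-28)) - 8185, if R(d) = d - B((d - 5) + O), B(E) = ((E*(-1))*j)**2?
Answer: -59938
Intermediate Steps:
B(E) = E**2 (B(E) = ((E*(-1))*(-1))**2 = (-E*(-1))**2 = E**2)
R(d) = d - (-3 + d)**2 (R(d) = d - ((d - 5) + 2)**2 = d - ((-5 + d) + 2)**2 = d - (-3 + d)**2)
R(8*(-28)) - 8185 = (8*(-28) - (-3 + 8*(-28))**2) - 8185 = (-224 - (-3 - 224)**2) - 8185 = (-224 - 1*(-227)**2) - 8185 = (-224 - 1*51529) - 8185 = (-224 - 51529) - 8185 = -51753 - 8185 = -59938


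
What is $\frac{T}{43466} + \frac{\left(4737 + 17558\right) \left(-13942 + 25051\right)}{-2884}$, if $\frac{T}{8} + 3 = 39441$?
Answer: $- \frac{7465005807}{86932} \approx -85872.0$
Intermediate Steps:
$T = 315504$ ($T = -24 + 8 \cdot 39441 = -24 + 315528 = 315504$)
$\frac{T}{43466} + \frac{\left(4737 + 17558\right) \left(-13942 + 25051\right)}{-2884} = \frac{315504}{43466} + \frac{\left(4737 + 17558\right) \left(-13942 + 25051\right)}{-2884} = 315504 \cdot \frac{1}{43466} + 22295 \cdot 11109 \left(- \frac{1}{2884}\right) = \frac{157752}{21733} + 247675155 \left(- \frac{1}{2884}\right) = \frac{157752}{21733} - \frac{35382165}{412} = - \frac{7465005807}{86932}$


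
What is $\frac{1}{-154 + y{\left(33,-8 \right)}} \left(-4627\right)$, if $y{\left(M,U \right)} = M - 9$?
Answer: $\frac{4627}{130} \approx 35.592$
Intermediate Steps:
$y{\left(M,U \right)} = -9 + M$
$\frac{1}{-154 + y{\left(33,-8 \right)}} \left(-4627\right) = \frac{1}{-154 + \left(-9 + 33\right)} \left(-4627\right) = \frac{1}{-154 + 24} \left(-4627\right) = \frac{1}{-130} \left(-4627\right) = \left(- \frac{1}{130}\right) \left(-4627\right) = \frac{4627}{130}$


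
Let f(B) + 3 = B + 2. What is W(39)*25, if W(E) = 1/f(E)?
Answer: 25/38 ≈ 0.65790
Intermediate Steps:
f(B) = -1 + B (f(B) = -3 + (B + 2) = -3 + (2 + B) = -1 + B)
W(E) = 1/(-1 + E)
W(39)*25 = 25/(-1 + 39) = 25/38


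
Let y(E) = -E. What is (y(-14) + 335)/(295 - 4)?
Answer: 349/291 ≈ 1.1993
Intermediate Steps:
(y(-14) + 335)/(295 - 4) = (-1*(-14) + 335)/(295 - 4) = (14 + 335)/291 = 349*(1/291) = 349/291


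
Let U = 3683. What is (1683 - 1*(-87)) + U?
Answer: 5453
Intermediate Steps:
(1683 - 1*(-87)) + U = (1683 - 1*(-87)) + 3683 = (1683 + 87) + 3683 = 1770 + 3683 = 5453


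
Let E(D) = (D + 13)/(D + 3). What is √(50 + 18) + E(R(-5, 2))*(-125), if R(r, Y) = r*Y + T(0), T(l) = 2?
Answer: 125 + 2*√17 ≈ 133.25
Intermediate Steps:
R(r, Y) = 2 + Y*r (R(r, Y) = r*Y + 2 = Y*r + 2 = 2 + Y*r)
E(D) = (13 + D)/(3 + D)
√(50 + 18) + E(R(-5, 2))*(-125) = √(50 + 18) + ((13 + (2 + 2*(-5)))/(3 + (2 + 2*(-5))))*(-125) = √68 + ((13 + (2 - 10))/(3 + (2 - 10)))*(-125) = 2*√17 + ((13 - 8)/(3 - 8))*(-125) = 2*√17 + (5/(-5))*(-125) = 2*√17 - ⅕*5*(-125) = 2*√17 - 1*(-125) = 2*√17 + 125 = 125 + 2*√17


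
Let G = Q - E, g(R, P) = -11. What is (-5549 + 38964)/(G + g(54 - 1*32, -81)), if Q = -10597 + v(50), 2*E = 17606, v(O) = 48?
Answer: -33415/19363 ≈ -1.7257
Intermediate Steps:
E = 8803 (E = (½)*17606 = 8803)
Q = -10549 (Q = -10597 + 48 = -10549)
G = -19352 (G = -10549 - 1*8803 = -10549 - 8803 = -19352)
(-5549 + 38964)/(G + g(54 - 1*32, -81)) = (-5549 + 38964)/(-19352 - 11) = 33415/(-19363) = 33415*(-1/19363) = -33415/19363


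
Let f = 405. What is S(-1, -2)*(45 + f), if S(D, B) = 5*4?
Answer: 9000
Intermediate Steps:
S(D, B) = 20
S(-1, -2)*(45 + f) = 20*(45 + 405) = 20*450 = 9000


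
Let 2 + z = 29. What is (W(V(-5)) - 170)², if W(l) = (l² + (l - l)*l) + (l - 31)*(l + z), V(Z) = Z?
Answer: 877969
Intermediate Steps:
z = 27 (z = -2 + 29 = 27)
W(l) = l² + (-31 + l)*(27 + l) (W(l) = (l² + (l - l)*l) + (l - 31)*(l + 27) = (l² + 0*l) + (-31 + l)*(27 + l) = (l² + 0) + (-31 + l)*(27 + l) = l² + (-31 + l)*(27 + l))
(W(V(-5)) - 170)² = ((-837 - 4*(-5) + 2*(-5)²) - 170)² = ((-837 + 20 + 2*25) - 170)² = ((-837 + 20 + 50) - 170)² = (-767 - 170)² = (-937)² = 877969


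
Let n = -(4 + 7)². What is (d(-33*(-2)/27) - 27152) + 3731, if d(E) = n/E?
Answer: -46941/2 ≈ -23471.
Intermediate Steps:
n = -121 (n = -1*11² = -1*121 = -121)
d(E) = -121/E
(d(-33*(-2)/27) - 27152) + 3731 = (-121/(-33*(-2)/27) - 27152) + 3731 = (-121/(66*(1/27)) - 27152) + 3731 = (-121/22/9 - 27152) + 3731 = (-121*9/22 - 27152) + 3731 = (-99/2 - 27152) + 3731 = -54403/2 + 3731 = -46941/2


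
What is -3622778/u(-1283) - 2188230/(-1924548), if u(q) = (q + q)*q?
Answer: 1016809257/27789274498 ≈ 0.036590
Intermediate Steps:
u(q) = 2*q² (u(q) = (2*q)*q = 2*q²)
-3622778/u(-1283) - 2188230/(-1924548) = -3622778/(2*(-1283)²) - 2188230/(-1924548) = -3622778/(2*1646089) - 2188230*(-1/1924548) = -3622778/3292178 + 19195/16882 = -3622778*1/3292178 + 19195/16882 = -1811389/1646089 + 19195/16882 = 1016809257/27789274498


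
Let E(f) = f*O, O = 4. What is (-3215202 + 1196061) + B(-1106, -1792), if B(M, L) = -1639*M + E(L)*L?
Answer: 12638649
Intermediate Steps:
E(f) = 4*f (E(f) = f*4 = 4*f)
B(M, L) = -1639*M + 4*L**2 (B(M, L) = -1639*M + (4*L)*L = -1639*M + 4*L**2)
(-3215202 + 1196061) + B(-1106, -1792) = (-3215202 + 1196061) + (-1639*(-1106) + 4*(-1792)**2) = -2019141 + (1812734 + 4*3211264) = -2019141 + (1812734 + 12845056) = -2019141 + 14657790 = 12638649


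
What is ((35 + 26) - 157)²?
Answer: 9216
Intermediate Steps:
((35 + 26) - 157)² = (61 - 157)² = (-96)² = 9216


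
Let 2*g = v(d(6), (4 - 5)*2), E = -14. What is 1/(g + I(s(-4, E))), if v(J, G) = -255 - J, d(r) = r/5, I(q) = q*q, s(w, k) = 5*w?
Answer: 10/2719 ≈ 0.0036778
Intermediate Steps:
I(q) = q²
d(r) = r/5 (d(r) = r*(⅕) = r/5)
g = -1281/10 (g = (-255 - 6/5)/2 = (½)*(-1281/5) = -1281/10 ≈ -128.10)
1/(g + I(s(-4, E))) = 1/(-1281/10 + (5*(-4))²) = 1/(-1281/10 + (-20)²) = 1/(-1281/10 + 400) = 1/(2719/10) = 10/2719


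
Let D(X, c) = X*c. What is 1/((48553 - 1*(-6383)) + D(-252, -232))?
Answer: 1/113400 ≈ 8.8183e-6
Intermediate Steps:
1/((48553 - 1*(-6383)) + D(-252, -232)) = 1/((48553 - 1*(-6383)) - 252*(-232)) = 1/((48553 + 6383) + 58464) = 1/(54936 + 58464) = 1/113400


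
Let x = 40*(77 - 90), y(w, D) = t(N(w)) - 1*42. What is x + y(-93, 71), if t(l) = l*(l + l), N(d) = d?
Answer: 16736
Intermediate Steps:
t(l) = 2*l² (t(l) = l*(2*l) = 2*l²)
y(w, D) = -42 + 2*w² (y(w, D) = 2*w² - 1*42 = 2*w² - 42 = -42 + 2*w²)
x = -520 (x = 40*(-13) = -520)
x + y(-93, 71) = -520 + (-42 + 2*(-93)²) = -520 + (-42 + 2*8649) = -520 + (-42 + 17298) = -520 + 17256 = 16736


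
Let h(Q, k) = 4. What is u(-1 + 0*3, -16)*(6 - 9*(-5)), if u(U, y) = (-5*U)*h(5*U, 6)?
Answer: 1020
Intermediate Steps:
u(U, y) = -20*U (u(U, y) = -5*U*4 = -20*U)
u(-1 + 0*3, -16)*(6 - 9*(-5)) = (-20*(-1 + 0*3))*(6 - 9*(-5)) = (-20*(-1 + 0))*(6 + 45) = -20*(-1)*51 = 20*51 = 1020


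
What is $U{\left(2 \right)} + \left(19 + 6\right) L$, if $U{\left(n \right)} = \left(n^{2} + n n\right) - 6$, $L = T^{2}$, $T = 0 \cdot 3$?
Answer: $2$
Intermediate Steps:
$T = 0$
$L = 0$ ($L = 0^{2} = 0$)
$U{\left(n \right)} = -6 + 2 n^{2}$ ($U{\left(n \right)} = \left(n^{2} + n^{2}\right) - 6 = 2 n^{2} - 6 = -6 + 2 n^{2}$)
$U{\left(2 \right)} + \left(19 + 6\right) L = \left(-6 + 2 \cdot 2^{2}\right) + \left(19 + 6\right) 0 = \left(-6 + 2 \cdot 4\right) + 25 \cdot 0 = \left(-6 + 8\right) + 0 = 2 + 0 = 2$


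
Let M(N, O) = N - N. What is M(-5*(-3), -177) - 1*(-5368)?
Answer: 5368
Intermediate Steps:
M(N, O) = 0
M(-5*(-3), -177) - 1*(-5368) = 0 - 1*(-5368) = 0 + 5368 = 5368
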